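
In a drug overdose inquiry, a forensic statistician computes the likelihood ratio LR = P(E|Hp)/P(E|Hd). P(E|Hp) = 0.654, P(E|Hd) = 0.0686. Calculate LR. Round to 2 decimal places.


Likelihood ratio calculation:
LR = P(E|Hp) / P(E|Hd)
LR = 0.654 / 0.0686
LR = 9.53

9.53


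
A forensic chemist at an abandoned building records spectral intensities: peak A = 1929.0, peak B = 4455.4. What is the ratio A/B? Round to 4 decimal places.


Spectral peak ratio:
Peak A = 1929.0 counts
Peak B = 4455.4 counts
Ratio = 1929.0 / 4455.4 = 0.4330

0.4330


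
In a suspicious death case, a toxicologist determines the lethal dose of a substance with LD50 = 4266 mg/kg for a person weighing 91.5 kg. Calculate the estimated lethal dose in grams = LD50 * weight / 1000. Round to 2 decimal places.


Lethal dose calculation:
Lethal dose = LD50 * body_weight / 1000
= 4266 * 91.5 / 1000
= 390339 / 1000
= 390.34 g

390.34


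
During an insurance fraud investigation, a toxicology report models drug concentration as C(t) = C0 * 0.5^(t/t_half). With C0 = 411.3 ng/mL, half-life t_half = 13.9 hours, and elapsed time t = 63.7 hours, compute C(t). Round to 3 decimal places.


Drug concentration decay:
Number of half-lives = t / t_half = 63.7 / 13.9 = 4.582734
Decay factor = 0.5^4.582734 = 0.04173108
C(t) = 411.3 * 0.04173108 = 17.164 ng/mL

17.164


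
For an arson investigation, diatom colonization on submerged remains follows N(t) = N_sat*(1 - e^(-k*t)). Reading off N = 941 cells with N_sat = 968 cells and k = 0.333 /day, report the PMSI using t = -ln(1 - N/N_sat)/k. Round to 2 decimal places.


PMSI from diatom colonization curve:
N / N_sat = 941 / 968 = 0.972107
1 - N/N_sat = 0.027893
ln(1 - N/N_sat) = -3.57938
t = -ln(1 - N/N_sat) / k = -(-3.57938) / 0.333 = 10.75 days

10.75


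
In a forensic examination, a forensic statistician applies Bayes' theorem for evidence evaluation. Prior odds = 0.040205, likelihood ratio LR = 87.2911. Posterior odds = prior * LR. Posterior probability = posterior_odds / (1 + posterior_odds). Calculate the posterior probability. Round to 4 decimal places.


Bayesian evidence evaluation:
Posterior odds = prior_odds * LR = 0.040205 * 87.2911 = 3.509539
Posterior probability = posterior_odds / (1 + posterior_odds)
= 3.509539 / (1 + 3.509539)
= 3.509539 / 4.509539
= 0.7782

0.7782


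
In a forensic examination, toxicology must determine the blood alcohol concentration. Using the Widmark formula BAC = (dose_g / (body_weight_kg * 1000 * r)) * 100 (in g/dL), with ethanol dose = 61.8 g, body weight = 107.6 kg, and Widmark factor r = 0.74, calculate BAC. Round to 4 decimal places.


Applying the Widmark formula:
BAC = (dose_g / (body_wt * 1000 * r)) * 100
Denominator = 107.6 * 1000 * 0.74 = 79624
BAC = (61.8 / 79624) * 100
BAC = 0.0776 g/dL

0.0776


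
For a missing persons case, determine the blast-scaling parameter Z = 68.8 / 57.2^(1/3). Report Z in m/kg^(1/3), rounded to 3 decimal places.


Scaled distance calculation:
W^(1/3) = 57.2^(1/3) = 3.852997
Z = R / W^(1/3) = 68.8 / 3.852997
Z = 17.856 m/kg^(1/3)

17.856


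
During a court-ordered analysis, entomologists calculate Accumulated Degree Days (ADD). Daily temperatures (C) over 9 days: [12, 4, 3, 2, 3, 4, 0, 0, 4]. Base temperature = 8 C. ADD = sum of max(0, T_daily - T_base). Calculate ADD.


Computing ADD day by day:
Day 1: max(0, 12 - 8) = 4
Day 2: max(0, 4 - 8) = 0
Day 3: max(0, 3 - 8) = 0
Day 4: max(0, 2 - 8) = 0
Day 5: max(0, 3 - 8) = 0
Day 6: max(0, 4 - 8) = 0
Day 7: max(0, 0 - 8) = 0
Day 8: max(0, 0 - 8) = 0
Day 9: max(0, 4 - 8) = 0
Total ADD = 4

4


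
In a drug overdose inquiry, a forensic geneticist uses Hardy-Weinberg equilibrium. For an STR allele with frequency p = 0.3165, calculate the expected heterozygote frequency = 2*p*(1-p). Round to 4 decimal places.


Hardy-Weinberg heterozygote frequency:
q = 1 - p = 1 - 0.3165 = 0.6835
2pq = 2 * 0.3165 * 0.6835 = 0.4327

0.4327


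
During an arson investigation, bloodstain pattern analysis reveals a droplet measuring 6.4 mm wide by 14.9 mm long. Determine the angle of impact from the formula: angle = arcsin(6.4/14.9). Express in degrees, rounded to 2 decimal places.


Blood spatter impact angle calculation:
width / length = 6.4 / 14.9 = 0.42953
angle = arcsin(0.42953)
angle = 25.44 degrees

25.44


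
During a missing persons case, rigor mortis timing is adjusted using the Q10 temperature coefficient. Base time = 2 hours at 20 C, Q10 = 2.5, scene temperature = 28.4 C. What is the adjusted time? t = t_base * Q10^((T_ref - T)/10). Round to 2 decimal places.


Rigor mortis time adjustment:
Exponent = (T_ref - T_actual) / 10 = (20 - 28.4) / 10 = -0.84
Q10 factor = 2.5^-0.84 = 0.46316
t_adjusted = 2 * 0.46316 = 0.93 hours

0.93


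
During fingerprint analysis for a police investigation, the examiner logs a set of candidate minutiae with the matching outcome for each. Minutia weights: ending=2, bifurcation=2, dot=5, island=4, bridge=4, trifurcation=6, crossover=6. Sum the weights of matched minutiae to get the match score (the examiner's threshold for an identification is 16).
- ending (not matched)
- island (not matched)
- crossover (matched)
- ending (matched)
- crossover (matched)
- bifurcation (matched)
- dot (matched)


Weighted minutiae match score:
  ending: not matched, +0
  island: not matched, +0
  crossover: matched, +6 (running total 6)
  ending: matched, +2 (running total 8)
  crossover: matched, +6 (running total 14)
  bifurcation: matched, +2 (running total 16)
  dot: matched, +5 (running total 21)
Total score = 21
Threshold = 16; verdict = identification

21


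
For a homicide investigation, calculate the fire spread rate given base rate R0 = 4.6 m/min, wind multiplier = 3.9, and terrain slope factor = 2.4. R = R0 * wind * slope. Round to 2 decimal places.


Fire spread rate calculation:
R = R0 * wind_factor * slope_factor
= 4.6 * 3.9 * 2.4
= 17.94 * 2.4
= 43.06 m/min

43.06


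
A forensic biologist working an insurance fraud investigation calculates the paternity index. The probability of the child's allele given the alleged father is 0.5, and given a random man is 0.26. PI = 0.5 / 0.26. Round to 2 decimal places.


Paternity Index calculation:
PI = P(allele|father) / P(allele|random)
PI = 0.5 / 0.26
PI = 1.92

1.92


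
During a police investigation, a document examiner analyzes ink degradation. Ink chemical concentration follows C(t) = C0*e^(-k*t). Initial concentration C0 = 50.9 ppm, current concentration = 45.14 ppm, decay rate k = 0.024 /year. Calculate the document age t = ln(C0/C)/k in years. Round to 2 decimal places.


Document age estimation:
C0/C = 50.9 / 45.14 = 1.127603
ln(C0/C) = 0.120094
t = 0.120094 / 0.024 = 5.00 years

5.00


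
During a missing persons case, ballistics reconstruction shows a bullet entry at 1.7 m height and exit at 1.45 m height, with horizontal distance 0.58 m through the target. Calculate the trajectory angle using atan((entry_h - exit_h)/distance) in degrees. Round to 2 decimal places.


Bullet trajectory angle:
Height difference = 1.7 - 1.45 = 0.25 m
angle = atan(0.25 / 0.58)
angle = atan(0.431034)
angle = 23.32 degrees

23.32


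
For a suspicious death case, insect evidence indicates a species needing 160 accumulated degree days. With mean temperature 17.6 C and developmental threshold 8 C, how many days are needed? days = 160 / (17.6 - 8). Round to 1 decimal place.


Insect development time:
Effective temperature = avg_temp - T_base = 17.6 - 8 = 9.6 C
Days = ADD / effective_temp = 160 / 9.6 = 16.7 days

16.7


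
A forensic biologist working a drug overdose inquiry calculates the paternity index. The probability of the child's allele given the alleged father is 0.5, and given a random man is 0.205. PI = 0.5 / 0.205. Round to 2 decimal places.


Paternity Index calculation:
PI = P(allele|father) / P(allele|random)
PI = 0.5 / 0.205
PI = 2.44

2.44


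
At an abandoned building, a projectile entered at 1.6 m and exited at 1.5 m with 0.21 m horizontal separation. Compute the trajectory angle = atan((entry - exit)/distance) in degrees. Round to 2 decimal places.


Bullet trajectory angle:
Height difference = 1.6 - 1.5 = 0.1 m
angle = atan(0.1 / 0.21)
angle = atan(0.47619)
angle = 25.46 degrees

25.46


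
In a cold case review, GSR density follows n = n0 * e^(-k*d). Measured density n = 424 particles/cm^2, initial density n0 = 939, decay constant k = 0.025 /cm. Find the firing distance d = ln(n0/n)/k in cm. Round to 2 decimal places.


GSR distance calculation:
n0/n = 939 / 424 = 2.214623
ln(n0/n) = 0.795082
d = 0.795082 / 0.025 = 31.80 cm

31.80


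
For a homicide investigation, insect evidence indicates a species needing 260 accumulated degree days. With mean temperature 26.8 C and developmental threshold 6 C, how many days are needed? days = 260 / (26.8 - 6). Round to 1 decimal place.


Insect development time:
Effective temperature = avg_temp - T_base = 26.8 - 6 = 20.8 C
Days = ADD / effective_temp = 260 / 20.8 = 12.5 days

12.5


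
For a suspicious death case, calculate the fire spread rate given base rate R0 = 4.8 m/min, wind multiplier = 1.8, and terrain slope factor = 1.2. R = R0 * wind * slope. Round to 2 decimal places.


Fire spread rate calculation:
R = R0 * wind_factor * slope_factor
= 4.8 * 1.8 * 1.2
= 8.64 * 1.2
= 10.37 m/min

10.37


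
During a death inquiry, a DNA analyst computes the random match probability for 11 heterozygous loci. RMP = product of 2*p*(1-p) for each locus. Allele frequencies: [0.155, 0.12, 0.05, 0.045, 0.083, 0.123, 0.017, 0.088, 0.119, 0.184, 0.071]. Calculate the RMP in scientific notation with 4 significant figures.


Computing RMP for 11 loci:
Locus 1: 2 * 0.155 * 0.845 = 0.26195
Locus 2: 2 * 0.12 * 0.88 = 0.2112
Locus 3: 2 * 0.05 * 0.95 = 0.095
Locus 4: 2 * 0.045 * 0.955 = 0.08595
Locus 5: 2 * 0.083 * 0.917 = 0.152222
Locus 6: 2 * 0.123 * 0.877 = 0.215742
Locus 7: 2 * 0.017 * 0.983 = 0.033422
Locus 8: 2 * 0.088 * 0.912 = 0.160512
Locus 9: 2 * 0.119 * 0.881 = 0.209678
Locus 10: 2 * 0.184 * 0.816 = 0.300288
Locus 11: 2 * 0.071 * 0.929 = 0.131918
RMP = 6.610e-10

6.610e-10


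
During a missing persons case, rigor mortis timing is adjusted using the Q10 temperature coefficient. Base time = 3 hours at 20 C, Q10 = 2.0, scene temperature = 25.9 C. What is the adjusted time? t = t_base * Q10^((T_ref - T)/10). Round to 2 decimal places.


Rigor mortis time adjustment:
Exponent = (T_ref - T_actual) / 10 = (20 - 25.9) / 10 = -0.59
Q10 factor = 2.0^-0.59 = 0.66434
t_adjusted = 3 * 0.66434 = 1.99 hours

1.99


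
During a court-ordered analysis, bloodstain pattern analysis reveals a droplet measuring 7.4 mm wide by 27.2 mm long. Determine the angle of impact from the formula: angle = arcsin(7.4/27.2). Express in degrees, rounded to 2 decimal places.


Blood spatter impact angle calculation:
width / length = 7.4 / 27.2 = 0.272059
angle = arcsin(0.272059)
angle = 15.79 degrees

15.79


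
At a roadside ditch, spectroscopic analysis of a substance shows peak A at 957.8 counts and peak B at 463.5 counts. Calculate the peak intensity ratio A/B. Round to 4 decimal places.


Spectral peak ratio:
Peak A = 957.8 counts
Peak B = 463.5 counts
Ratio = 957.8 / 463.5 = 2.0665

2.0665


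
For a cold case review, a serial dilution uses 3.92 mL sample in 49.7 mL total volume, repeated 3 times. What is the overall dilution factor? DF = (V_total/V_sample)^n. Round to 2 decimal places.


Dilution factor calculation:
Single dilution = V_total / V_sample = 49.7 / 3.92 ≈ 12.678571
Number of dilutions = 3
Total DF = (49.7 / 3.92)^3 (full precision, rounded at the end) = 2038.03

2038.03


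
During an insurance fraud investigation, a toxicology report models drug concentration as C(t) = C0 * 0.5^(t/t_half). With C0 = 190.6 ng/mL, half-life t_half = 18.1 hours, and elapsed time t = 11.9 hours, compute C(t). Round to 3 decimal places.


Drug concentration decay:
Number of half-lives = t / t_half = 11.9 / 18.1 = 0.657459
Decay factor = 0.5^0.657459 = 0.63399396
C(t) = 190.6 * 0.63399396 = 120.839 ng/mL

120.839


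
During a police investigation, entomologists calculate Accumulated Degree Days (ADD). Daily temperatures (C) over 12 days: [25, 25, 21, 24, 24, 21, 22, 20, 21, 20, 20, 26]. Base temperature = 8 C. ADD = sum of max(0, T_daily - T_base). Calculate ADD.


Computing ADD day by day:
Day 1: max(0, 25 - 8) = 17
Day 2: max(0, 25 - 8) = 17
Day 3: max(0, 21 - 8) = 13
Day 4: max(0, 24 - 8) = 16
Day 5: max(0, 24 - 8) = 16
Day 6: max(0, 21 - 8) = 13
Day 7: max(0, 22 - 8) = 14
Day 8: max(0, 20 - 8) = 12
Day 9: max(0, 21 - 8) = 13
Day 10: max(0, 20 - 8) = 12
Day 11: max(0, 20 - 8) = 12
Day 12: max(0, 26 - 8) = 18
Total ADD = 173

173


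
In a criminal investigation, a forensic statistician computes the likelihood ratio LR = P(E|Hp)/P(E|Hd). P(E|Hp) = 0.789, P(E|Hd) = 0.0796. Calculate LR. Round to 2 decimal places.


Likelihood ratio calculation:
LR = P(E|Hp) / P(E|Hd)
LR = 0.789 / 0.0796
LR = 9.91

9.91


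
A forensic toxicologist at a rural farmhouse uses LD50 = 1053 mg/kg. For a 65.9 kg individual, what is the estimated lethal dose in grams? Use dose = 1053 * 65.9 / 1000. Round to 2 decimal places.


Lethal dose calculation:
Lethal dose = LD50 * body_weight / 1000
= 1053 * 65.9 / 1000
= 69392.7 / 1000
= 69.39 g

69.39


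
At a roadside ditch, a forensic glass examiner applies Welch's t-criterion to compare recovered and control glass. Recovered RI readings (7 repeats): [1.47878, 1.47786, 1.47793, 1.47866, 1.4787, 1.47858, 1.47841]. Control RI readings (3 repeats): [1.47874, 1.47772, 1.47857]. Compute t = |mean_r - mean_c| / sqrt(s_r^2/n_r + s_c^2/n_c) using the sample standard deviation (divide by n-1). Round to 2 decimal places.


Welch's t-criterion for glass RI comparison:
Recovered mean = sum / n_r = 10.34892 / 7 = 1.4784171
Control mean = sum / n_c = 4.43503 / 3 = 1.4783433
Recovered sample variance s_r^2 = 1.40824e-07
Control sample variance s_c^2 = 2.98633e-07
Welch SE (unpooled) = sqrt(s_r^2/n_r + s_c^2/n_c) = sqrt(2.01177e-08 + 9.95444e-08) = sqrt(1.19662e-07) = 0.000345922
|mean_r - mean_c| = 7.38095e-05
t = 7.38095e-05 / 0.000345922 = 0.21

0.21


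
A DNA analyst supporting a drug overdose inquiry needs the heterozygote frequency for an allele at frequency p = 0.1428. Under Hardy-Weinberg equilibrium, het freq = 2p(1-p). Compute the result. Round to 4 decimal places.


Hardy-Weinberg heterozygote frequency:
q = 1 - p = 1 - 0.1428 = 0.8572
2pq = 2 * 0.1428 * 0.8572 = 0.2448

0.2448


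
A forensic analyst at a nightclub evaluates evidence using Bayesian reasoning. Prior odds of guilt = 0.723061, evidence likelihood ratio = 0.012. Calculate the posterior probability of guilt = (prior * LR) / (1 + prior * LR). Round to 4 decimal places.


Bayesian evidence evaluation:
Posterior odds = prior_odds * LR = 0.723061 * 0.012 = 0.008676732
Posterior probability = posterior_odds / (1 + posterior_odds)
= 0.008676732 / (1 + 0.008676732)
= 0.008676732 / 1.008676732
= 0.0086

0.0086


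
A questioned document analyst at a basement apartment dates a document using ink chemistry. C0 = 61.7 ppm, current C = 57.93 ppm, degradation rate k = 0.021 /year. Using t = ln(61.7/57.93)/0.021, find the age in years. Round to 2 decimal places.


Document age estimation:
C0/C = 61.7 / 57.93 = 1.065079
ln(C0/C) = 0.063049
t = 0.063049 / 0.021 = 3.00 years

3.00


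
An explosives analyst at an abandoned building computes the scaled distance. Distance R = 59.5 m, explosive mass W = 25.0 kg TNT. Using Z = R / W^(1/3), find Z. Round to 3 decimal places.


Scaled distance calculation:
W^(1/3) = 25.0^(1/3) = 2.924018
Z = R / W^(1/3) = 59.5 / 2.924018
Z = 20.349 m/kg^(1/3)

20.349


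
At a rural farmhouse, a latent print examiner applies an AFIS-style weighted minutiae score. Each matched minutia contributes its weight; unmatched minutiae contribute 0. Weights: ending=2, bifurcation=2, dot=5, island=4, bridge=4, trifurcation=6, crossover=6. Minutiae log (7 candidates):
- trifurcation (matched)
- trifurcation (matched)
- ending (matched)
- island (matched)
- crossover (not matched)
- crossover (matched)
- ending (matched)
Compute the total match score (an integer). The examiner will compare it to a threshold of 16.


Weighted minutiae match score:
  trifurcation: matched, +6 (running total 6)
  trifurcation: matched, +6 (running total 12)
  ending: matched, +2 (running total 14)
  island: matched, +4 (running total 18)
  crossover: not matched, +0
  crossover: matched, +6 (running total 24)
  ending: matched, +2 (running total 26)
Total score = 26
Threshold = 16; verdict = identification

26


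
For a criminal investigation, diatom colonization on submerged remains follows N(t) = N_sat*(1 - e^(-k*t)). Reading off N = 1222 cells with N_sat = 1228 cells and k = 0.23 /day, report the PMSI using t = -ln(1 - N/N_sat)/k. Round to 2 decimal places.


PMSI from diatom colonization curve:
N / N_sat = 1222 / 1228 = 0.995114
1 - N/N_sat = 0.004886
ln(1 - N/N_sat) = -5.321381
t = -ln(1 - N/N_sat) / k = -(-5.321381) / 0.23 = 23.14 days

23.14


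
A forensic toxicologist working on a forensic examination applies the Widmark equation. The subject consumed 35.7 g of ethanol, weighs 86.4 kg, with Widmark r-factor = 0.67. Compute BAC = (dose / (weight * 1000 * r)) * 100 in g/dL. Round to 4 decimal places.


Applying the Widmark formula:
BAC = (dose_g / (body_wt * 1000 * r)) * 100
Denominator = 86.4 * 1000 * 0.67 = 57888
BAC = (35.7 / 57888) * 100
BAC = 0.0617 g/dL

0.0617


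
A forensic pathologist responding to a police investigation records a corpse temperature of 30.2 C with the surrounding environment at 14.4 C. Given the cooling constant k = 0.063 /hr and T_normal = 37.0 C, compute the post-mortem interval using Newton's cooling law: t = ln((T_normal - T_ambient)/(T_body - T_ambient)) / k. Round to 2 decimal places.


Using Newton's law of cooling:
t = ln((T_normal - T_ambient) / (T_body - T_ambient)) / k
T_normal - T_ambient = 22.6
T_body - T_ambient = 15.8
Ratio = 1.43038
ln(ratio) = 0.35794
t = 0.35794 / 0.063 = 5.68 hours

5.68


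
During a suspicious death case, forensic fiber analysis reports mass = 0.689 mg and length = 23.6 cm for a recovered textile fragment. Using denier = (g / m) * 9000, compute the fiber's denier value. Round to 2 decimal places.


Denier calculation:
Mass in grams = 0.689 mg / 1000 = 0.000689 g
Length in meters = 23.6 cm / 100 = 0.236 m
Linear density = mass / length = 0.000689 / 0.236 = 0.00291949 g/m
Denier = (g/m) * 9000 = 0.00291949 * 9000 = 26.28

26.28


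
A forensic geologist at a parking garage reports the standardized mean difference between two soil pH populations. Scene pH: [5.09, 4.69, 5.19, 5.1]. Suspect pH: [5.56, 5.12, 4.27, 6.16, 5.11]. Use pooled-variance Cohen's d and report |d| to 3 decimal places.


Pooled-variance Cohen's d for soil pH comparison:
Scene mean = 20.07 / 4 = 5.0175
Suspect mean = 26.22 / 5 = 5.244
Scene sample variance s_s^2 = 0.049692
Suspect sample variance s_c^2 = 0.48023
Pooled variance = ((n_s-1)*s_s^2 + (n_c-1)*s_c^2) / (n_s + n_c - 2) = 0.295714
Pooled SD = sqrt(0.295714) = 0.543796
Mean difference = -0.2265
|d| = |-0.2265| / 0.543796 = 0.417

0.417


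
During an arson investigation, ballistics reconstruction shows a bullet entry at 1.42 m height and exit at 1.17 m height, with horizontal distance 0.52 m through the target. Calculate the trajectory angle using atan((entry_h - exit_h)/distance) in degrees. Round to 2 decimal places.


Bullet trajectory angle:
Height difference = 1.42 - 1.17 = 0.25 m
angle = atan(0.25 / 0.52)
angle = atan(0.480769)
angle = 25.68 degrees

25.68


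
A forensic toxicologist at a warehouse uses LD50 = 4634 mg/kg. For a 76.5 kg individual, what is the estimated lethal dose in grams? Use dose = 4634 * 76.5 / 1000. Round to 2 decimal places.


Lethal dose calculation:
Lethal dose = LD50 * body_weight / 1000
= 4634 * 76.5 / 1000
= 354501 / 1000
= 354.50 g

354.50


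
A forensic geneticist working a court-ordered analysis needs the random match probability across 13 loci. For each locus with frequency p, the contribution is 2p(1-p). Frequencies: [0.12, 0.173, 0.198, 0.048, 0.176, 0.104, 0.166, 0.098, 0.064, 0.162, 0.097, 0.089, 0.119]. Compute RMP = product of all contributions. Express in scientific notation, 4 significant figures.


Computing RMP for 13 loci:
Locus 1: 2 * 0.12 * 0.88 = 0.2112
Locus 2: 2 * 0.173 * 0.827 = 0.286142
Locus 3: 2 * 0.198 * 0.802 = 0.317592
Locus 4: 2 * 0.048 * 0.952 = 0.091392
Locus 5: 2 * 0.176 * 0.824 = 0.290048
Locus 6: 2 * 0.104 * 0.896 = 0.186368
Locus 7: 2 * 0.166 * 0.834 = 0.276888
Locus 8: 2 * 0.098 * 0.902 = 0.176792
Locus 9: 2 * 0.064 * 0.936 = 0.119808
Locus 10: 2 * 0.162 * 0.838 = 0.271512
Locus 11: 2 * 0.097 * 0.903 = 0.175182
Locus 12: 2 * 0.089 * 0.911 = 0.162158
Locus 13: 2 * 0.119 * 0.881 = 0.209678
RMP = 8.993e-10

8.993e-10


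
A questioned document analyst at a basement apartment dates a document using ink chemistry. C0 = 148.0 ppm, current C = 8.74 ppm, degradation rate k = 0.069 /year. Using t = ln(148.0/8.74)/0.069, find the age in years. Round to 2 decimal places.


Document age estimation:
C0/C = 148.0 / 8.74 = 16.933638
ln(C0/C) = 2.829302
t = 2.829302 / 0.069 = 41.00 years

41.00


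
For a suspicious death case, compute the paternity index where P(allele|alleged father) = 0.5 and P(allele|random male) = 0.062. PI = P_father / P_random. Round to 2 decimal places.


Paternity Index calculation:
PI = P(allele|father) / P(allele|random)
PI = 0.5 / 0.062
PI = 8.06

8.06


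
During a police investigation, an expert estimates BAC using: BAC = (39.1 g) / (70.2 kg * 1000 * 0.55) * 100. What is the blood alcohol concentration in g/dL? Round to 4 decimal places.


Applying the Widmark formula:
BAC = (dose_g / (body_wt * 1000 * r)) * 100
Denominator = 70.2 * 1000 * 0.55 = 38610
BAC = (39.1 / 38610) * 100
BAC = 0.1013 g/dL

0.1013


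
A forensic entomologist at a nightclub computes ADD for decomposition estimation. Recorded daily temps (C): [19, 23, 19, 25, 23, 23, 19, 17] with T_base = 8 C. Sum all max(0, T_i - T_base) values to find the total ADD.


Computing ADD day by day:
Day 1: max(0, 19 - 8) = 11
Day 2: max(0, 23 - 8) = 15
Day 3: max(0, 19 - 8) = 11
Day 4: max(0, 25 - 8) = 17
Day 5: max(0, 23 - 8) = 15
Day 6: max(0, 23 - 8) = 15
Day 7: max(0, 19 - 8) = 11
Day 8: max(0, 17 - 8) = 9
Total ADD = 104

104


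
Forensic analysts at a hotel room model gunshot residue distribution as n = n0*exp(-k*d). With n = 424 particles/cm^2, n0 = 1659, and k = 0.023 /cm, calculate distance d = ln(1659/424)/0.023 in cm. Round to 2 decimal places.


GSR distance calculation:
n0/n = 1659 / 424 = 3.912736
ln(n0/n) = 1.364237
d = 1.364237 / 0.023 = 59.31 cm

59.31


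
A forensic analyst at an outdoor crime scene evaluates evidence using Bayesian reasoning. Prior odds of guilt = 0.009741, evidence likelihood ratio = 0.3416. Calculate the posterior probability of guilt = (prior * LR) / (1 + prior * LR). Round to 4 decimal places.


Bayesian evidence evaluation:
Posterior odds = prior_odds * LR = 0.009741 * 0.3416 = 0.003327526
Posterior probability = posterior_odds / (1 + posterior_odds)
= 0.003327526 / (1 + 0.003327526)
= 0.003327526 / 1.003327526
= 0.0033

0.0033


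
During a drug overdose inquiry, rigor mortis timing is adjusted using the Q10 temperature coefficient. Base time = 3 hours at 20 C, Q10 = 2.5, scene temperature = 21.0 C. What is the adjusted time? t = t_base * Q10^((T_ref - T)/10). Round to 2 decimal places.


Rigor mortis time adjustment:
Exponent = (T_ref - T_actual) / 10 = (20 - 21.0) / 10 = -0.1
Q10 factor = 2.5^-0.1 = 0.91244
t_adjusted = 3 * 0.91244 = 2.74 hours

2.74


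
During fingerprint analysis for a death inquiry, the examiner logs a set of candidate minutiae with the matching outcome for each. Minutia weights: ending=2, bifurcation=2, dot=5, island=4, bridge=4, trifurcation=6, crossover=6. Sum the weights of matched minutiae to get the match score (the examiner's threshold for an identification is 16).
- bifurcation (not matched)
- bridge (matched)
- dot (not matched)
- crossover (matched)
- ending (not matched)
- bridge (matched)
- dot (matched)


Weighted minutiae match score:
  bifurcation: not matched, +0
  bridge: matched, +4 (running total 4)
  dot: not matched, +0
  crossover: matched, +6 (running total 10)
  ending: not matched, +0
  bridge: matched, +4 (running total 14)
  dot: matched, +5 (running total 19)
Total score = 19
Threshold = 16; verdict = identification

19


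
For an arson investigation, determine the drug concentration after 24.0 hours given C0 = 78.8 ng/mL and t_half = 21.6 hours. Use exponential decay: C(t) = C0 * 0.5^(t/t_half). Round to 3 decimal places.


Drug concentration decay:
Number of half-lives = t / t_half = 24.0 / 21.6 = 1.111111
Decay factor = 0.5^1.111111 = 0.46293739
C(t) = 78.8 * 0.46293739 = 36.479 ng/mL

36.479


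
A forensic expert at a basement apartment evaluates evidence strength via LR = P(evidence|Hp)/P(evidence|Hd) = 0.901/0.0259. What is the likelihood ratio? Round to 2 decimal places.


Likelihood ratio calculation:
LR = P(E|Hp) / P(E|Hd)
LR = 0.901 / 0.0259
LR = 34.79

34.79


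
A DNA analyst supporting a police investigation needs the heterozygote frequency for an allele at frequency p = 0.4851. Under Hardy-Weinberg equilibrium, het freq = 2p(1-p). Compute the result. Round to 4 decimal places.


Hardy-Weinberg heterozygote frequency:
q = 1 - p = 1 - 0.4851 = 0.5149
2pq = 2 * 0.4851 * 0.5149 = 0.4996

0.4996


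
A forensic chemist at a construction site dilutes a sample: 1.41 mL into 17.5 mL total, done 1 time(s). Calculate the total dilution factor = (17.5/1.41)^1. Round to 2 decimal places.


Dilution factor calculation:
Single dilution = V_total / V_sample = 17.5 / 1.41 ≈ 12.411348
Number of dilutions = 1
Total DF = (17.5 / 1.41)^1 (full precision, rounded at the end) = 12.41

12.41


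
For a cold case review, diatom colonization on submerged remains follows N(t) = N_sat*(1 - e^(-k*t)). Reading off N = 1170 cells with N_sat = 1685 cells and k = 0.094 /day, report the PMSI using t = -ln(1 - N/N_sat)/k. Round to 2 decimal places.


PMSI from diatom colonization curve:
N / N_sat = 1170 / 1685 = 0.694362
1 - N/N_sat = 0.305638
ln(1 - N/N_sat) = -1.185354
t = -ln(1 - N/N_sat) / k = -(-1.185354) / 0.094 = 12.61 days

12.61


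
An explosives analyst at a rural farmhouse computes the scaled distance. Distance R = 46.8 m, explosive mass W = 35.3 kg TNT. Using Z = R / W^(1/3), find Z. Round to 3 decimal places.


Scaled distance calculation:
W^(1/3) = 35.3^(1/3) = 3.280386
Z = R / W^(1/3) = 46.8 / 3.280386
Z = 14.267 m/kg^(1/3)

14.267


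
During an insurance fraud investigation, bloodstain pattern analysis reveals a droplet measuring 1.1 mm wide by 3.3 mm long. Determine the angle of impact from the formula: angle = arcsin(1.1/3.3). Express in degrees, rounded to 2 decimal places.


Blood spatter impact angle calculation:
width / length = 1.1 / 3.3 = 0.333333
angle = arcsin(0.333333)
angle = 19.47 degrees

19.47


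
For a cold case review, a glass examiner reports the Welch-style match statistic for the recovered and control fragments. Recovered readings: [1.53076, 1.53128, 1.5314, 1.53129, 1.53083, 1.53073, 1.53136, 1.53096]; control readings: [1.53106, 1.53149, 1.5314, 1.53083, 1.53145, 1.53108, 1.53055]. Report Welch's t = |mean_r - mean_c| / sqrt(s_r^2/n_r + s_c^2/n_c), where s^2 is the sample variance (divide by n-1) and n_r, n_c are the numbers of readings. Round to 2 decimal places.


Welch's t-criterion for glass RI comparison:
Recovered mean = sum / n_r = 12.24861 / 8 = 1.5310762
Control mean = sum / n_c = 10.71786 / 7 = 1.5311229
Recovered sample variance s_r^2 = 8.09411e-08
Control sample variance s_c^2 = 1.23057e-07
Welch SE (unpooled) = sqrt(s_r^2/n_r + s_c^2/n_c) = sqrt(1.01176e-08 + 1.75796e-08) = sqrt(2.76972e-08) = 0.000166425
|mean_r - mean_c| = 4.66071e-05
t = 4.66071e-05 / 0.000166425 = 0.28

0.28


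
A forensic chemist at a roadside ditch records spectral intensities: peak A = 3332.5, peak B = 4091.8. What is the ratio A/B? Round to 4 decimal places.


Spectral peak ratio:
Peak A = 3332.5 counts
Peak B = 4091.8 counts
Ratio = 3332.5 / 4091.8 = 0.8144

0.8144


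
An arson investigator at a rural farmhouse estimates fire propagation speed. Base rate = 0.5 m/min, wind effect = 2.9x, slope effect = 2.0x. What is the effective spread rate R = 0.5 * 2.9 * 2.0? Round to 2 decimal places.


Fire spread rate calculation:
R = R0 * wind_factor * slope_factor
= 0.5 * 2.9 * 2.0
= 1.45 * 2.0
= 2.90 m/min

2.90


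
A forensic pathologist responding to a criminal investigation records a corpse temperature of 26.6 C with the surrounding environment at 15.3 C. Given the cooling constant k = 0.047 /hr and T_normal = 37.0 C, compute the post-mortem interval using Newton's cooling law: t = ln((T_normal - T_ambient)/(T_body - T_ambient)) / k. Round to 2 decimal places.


Using Newton's law of cooling:
t = ln((T_normal - T_ambient) / (T_body - T_ambient)) / k
T_normal - T_ambient = 21.7
T_body - T_ambient = 11.3
Ratio = 1.920354
ln(ratio) = 0.65251
t = 0.65251 / 0.047 = 13.88 hours

13.88


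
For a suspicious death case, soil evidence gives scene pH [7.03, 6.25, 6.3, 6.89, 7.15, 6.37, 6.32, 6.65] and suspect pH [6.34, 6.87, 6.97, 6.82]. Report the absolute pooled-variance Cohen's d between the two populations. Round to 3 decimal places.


Pooled-variance Cohen's d for soil pH comparison:
Scene mean = 52.96 / 8 = 6.62
Suspect mean = 27 / 4 = 6.75
Scene sample variance s_s^2 = 0.130657
Suspect sample variance s_c^2 = 0.0786
Pooled variance = ((n_s-1)*s_s^2 + (n_c-1)*s_c^2) / (n_s + n_c - 2) = 0.11504
Pooled SD = sqrt(0.11504) = 0.339175
Mean difference = -0.13
|d| = |-0.13| / 0.339175 = 0.383

0.383


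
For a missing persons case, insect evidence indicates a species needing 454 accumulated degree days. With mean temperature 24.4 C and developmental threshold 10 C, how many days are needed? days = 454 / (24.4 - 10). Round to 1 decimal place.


Insect development time:
Effective temperature = avg_temp - T_base = 24.4 - 10 = 14.4 C
Days = ADD / effective_temp = 454 / 14.4 = 31.5 days

31.5


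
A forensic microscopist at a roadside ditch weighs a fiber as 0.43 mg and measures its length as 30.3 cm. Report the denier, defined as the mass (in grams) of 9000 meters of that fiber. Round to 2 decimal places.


Denier calculation:
Mass in grams = 0.43 mg / 1000 = 0.00043 g
Length in meters = 30.3 cm / 100 = 0.303 m
Linear density = mass / length = 0.00043 / 0.303 = 0.00141914 g/m
Denier = (g/m) * 9000 = 0.00141914 * 9000 = 12.77

12.77


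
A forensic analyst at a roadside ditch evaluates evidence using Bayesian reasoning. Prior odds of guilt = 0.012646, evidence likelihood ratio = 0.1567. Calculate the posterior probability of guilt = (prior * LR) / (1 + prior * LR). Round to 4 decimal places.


Bayesian evidence evaluation:
Posterior odds = prior_odds * LR = 0.012646 * 0.1567 = 0.001981628
Posterior probability = posterior_odds / (1 + posterior_odds)
= 0.001981628 / (1 + 0.001981628)
= 0.001981628 / 1.001981628
= 0.0020

0.0020


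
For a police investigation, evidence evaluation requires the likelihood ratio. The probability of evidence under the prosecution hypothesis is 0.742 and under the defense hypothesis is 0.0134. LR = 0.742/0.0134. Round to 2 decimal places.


Likelihood ratio calculation:
LR = P(E|Hp) / P(E|Hd)
LR = 0.742 / 0.0134
LR = 55.37

55.37


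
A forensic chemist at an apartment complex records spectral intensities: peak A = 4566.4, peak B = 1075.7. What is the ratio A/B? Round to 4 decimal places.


Spectral peak ratio:
Peak A = 4566.4 counts
Peak B = 1075.7 counts
Ratio = 4566.4 / 1075.7 = 4.2450

4.2450


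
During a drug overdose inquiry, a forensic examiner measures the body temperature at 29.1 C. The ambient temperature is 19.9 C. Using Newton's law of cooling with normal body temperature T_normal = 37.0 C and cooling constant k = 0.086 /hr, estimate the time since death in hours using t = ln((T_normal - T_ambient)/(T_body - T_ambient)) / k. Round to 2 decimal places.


Using Newton's law of cooling:
t = ln((T_normal - T_ambient) / (T_body - T_ambient)) / k
T_normal - T_ambient = 17.1
T_body - T_ambient = 9.2
Ratio = 1.858696
ln(ratio) = 0.619875
t = 0.619875 / 0.086 = 7.21 hours

7.21


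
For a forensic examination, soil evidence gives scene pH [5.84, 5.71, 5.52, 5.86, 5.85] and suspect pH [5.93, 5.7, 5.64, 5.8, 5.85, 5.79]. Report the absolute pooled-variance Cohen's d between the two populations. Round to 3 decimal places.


Pooled-variance Cohen's d for soil pH comparison:
Scene mean = 28.78 / 5 = 5.756
Suspect mean = 34.71 / 6 = 5.785
Scene sample variance s_s^2 = 0.02113
Suspect sample variance s_c^2 = 0.01075
Pooled variance = ((n_s-1)*s_s^2 + (n_c-1)*s_c^2) / (n_s + n_c - 2) = 0.015363
Pooled SD = sqrt(0.015363) = 0.123948
Mean difference = -0.029
|d| = |-0.029| / 0.123948 = 0.234

0.234


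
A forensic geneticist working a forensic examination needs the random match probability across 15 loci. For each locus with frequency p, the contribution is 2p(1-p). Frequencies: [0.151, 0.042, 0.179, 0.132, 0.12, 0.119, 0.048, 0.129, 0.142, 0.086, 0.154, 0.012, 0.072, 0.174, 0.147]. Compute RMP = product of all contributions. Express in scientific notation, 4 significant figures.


Computing RMP for 15 loci:
Locus 1: 2 * 0.151 * 0.849 = 0.256398
Locus 2: 2 * 0.042 * 0.958 = 0.080472
Locus 3: 2 * 0.179 * 0.821 = 0.293918
Locus 4: 2 * 0.132 * 0.868 = 0.229152
Locus 5: 2 * 0.12 * 0.88 = 0.2112
Locus 6: 2 * 0.119 * 0.881 = 0.209678
Locus 7: 2 * 0.048 * 0.952 = 0.091392
Locus 8: 2 * 0.129 * 0.871 = 0.224718
Locus 9: 2 * 0.142 * 0.858 = 0.243672
Locus 10: 2 * 0.086 * 0.914 = 0.157208
Locus 11: 2 * 0.154 * 0.846 = 0.260568
Locus 12: 2 * 0.012 * 0.988 = 0.023712
Locus 13: 2 * 0.072 * 0.928 = 0.133632
Locus 14: 2 * 0.174 * 0.826 = 0.287448
Locus 15: 2 * 0.147 * 0.853 = 0.250782
RMP = 2.882e-12

2.882e-12


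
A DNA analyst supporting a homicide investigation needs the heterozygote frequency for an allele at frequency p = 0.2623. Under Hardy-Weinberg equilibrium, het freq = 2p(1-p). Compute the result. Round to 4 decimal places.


Hardy-Weinberg heterozygote frequency:
q = 1 - p = 1 - 0.2623 = 0.7377
2pq = 2 * 0.2623 * 0.7377 = 0.3870

0.3870


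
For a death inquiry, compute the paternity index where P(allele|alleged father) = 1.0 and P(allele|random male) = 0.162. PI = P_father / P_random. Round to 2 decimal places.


Paternity Index calculation:
PI = P(allele|father) / P(allele|random)
PI = 1.0 / 0.162
PI = 6.17

6.17


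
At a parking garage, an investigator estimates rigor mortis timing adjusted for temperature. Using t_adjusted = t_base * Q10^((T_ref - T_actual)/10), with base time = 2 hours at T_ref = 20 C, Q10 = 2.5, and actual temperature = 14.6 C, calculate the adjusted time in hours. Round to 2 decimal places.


Rigor mortis time adjustment:
Exponent = (T_ref - T_actual) / 10 = (20 - 14.6) / 10 = 0.54
Q10 factor = 2.5^0.54 = 1.64017
t_adjusted = 2 * 1.64017 = 3.28 hours

3.28


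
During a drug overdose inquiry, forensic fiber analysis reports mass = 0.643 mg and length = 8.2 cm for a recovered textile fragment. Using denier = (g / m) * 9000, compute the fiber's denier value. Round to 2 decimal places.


Denier calculation:
Mass in grams = 0.643 mg / 1000 = 0.000643 g
Length in meters = 8.2 cm / 100 = 0.082 m
Linear density = mass / length = 0.000643 / 0.082 = 0.00784146 g/m
Denier = (g/m) * 9000 = 0.00784146 * 9000 = 70.57

70.57


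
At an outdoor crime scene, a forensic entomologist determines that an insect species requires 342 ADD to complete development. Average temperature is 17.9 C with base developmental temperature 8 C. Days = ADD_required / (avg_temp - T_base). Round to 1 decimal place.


Insect development time:
Effective temperature = avg_temp - T_base = 17.9 - 8 = 9.9 C
Days = ADD / effective_temp = 342 / 9.9 = 34.5 days

34.5


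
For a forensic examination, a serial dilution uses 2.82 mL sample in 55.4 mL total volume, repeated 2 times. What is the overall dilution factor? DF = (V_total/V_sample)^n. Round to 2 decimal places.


Dilution factor calculation:
Single dilution = V_total / V_sample = 55.4 / 2.82 ≈ 19.64539
Number of dilutions = 2
Total DF = (55.4 / 2.82)^2 (full precision, rounded at the end) = 385.94

385.94


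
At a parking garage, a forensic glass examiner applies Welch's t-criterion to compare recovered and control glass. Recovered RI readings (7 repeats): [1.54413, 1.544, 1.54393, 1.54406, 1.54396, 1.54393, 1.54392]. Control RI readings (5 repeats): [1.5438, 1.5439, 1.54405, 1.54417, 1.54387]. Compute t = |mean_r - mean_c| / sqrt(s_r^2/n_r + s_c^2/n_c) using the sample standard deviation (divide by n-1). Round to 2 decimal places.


Welch's t-criterion for glass RI comparison:
Recovered mean = sum / n_r = 10.80793 / 7 = 1.54399
Control mean = sum / n_c = 7.71979 / 5 = 1.543958
Recovered sample variance s_r^2 = 6.26667e-09
Control sample variance s_c^2 = 2.237e-08
Welch SE (unpooled) = sqrt(s_r^2/n_r + s_c^2/n_c) = sqrt(8.95238e-10 + 4.474e-09) = sqrt(5.36924e-09) = 7.32751e-05
|mean_r - mean_c| = 3.2e-05
t = 3.2e-05 / 7.32751e-05 = 0.44

0.44


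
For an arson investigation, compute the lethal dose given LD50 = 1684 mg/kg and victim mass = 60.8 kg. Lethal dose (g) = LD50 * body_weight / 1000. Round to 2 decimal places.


Lethal dose calculation:
Lethal dose = LD50 * body_weight / 1000
= 1684 * 60.8 / 1000
= 102387.2 / 1000
= 102.39 g

102.39


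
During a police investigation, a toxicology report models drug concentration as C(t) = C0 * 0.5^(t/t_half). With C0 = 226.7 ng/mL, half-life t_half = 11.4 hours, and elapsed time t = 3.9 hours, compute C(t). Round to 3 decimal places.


Drug concentration decay:
Number of half-lives = t / t_half = 3.9 / 11.4 = 0.342105
Decay factor = 0.5^0.342105 = 0.78888942
C(t) = 226.7 * 0.78888942 = 178.841 ng/mL

178.841


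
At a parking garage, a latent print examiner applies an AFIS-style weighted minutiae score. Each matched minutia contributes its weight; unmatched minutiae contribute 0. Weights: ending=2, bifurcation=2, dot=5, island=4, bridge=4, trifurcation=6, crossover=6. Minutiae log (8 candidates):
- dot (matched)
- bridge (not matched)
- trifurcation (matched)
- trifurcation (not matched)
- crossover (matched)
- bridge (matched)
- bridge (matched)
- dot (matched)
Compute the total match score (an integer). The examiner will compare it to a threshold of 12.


Weighted minutiae match score:
  dot: matched, +5 (running total 5)
  bridge: not matched, +0
  trifurcation: matched, +6 (running total 11)
  trifurcation: not matched, +0
  crossover: matched, +6 (running total 17)
  bridge: matched, +4 (running total 21)
  bridge: matched, +4 (running total 25)
  dot: matched, +5 (running total 30)
Total score = 30
Threshold = 12; verdict = identification

30


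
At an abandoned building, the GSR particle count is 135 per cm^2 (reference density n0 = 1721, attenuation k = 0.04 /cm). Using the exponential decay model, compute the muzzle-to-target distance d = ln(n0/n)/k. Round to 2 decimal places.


GSR distance calculation:
n0/n = 1721 / 135 = 12.748148
ln(n0/n) = 2.545386
d = 2.545386 / 0.04 = 63.63 cm

63.63


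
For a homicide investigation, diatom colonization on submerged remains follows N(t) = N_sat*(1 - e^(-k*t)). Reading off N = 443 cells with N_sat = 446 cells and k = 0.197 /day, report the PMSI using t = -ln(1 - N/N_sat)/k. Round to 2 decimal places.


PMSI from diatom colonization curve:
N / N_sat = 443 / 446 = 0.993274
1 - N/N_sat = 0.006726
ln(1 - N/N_sat) = -5.001775
t = -ln(1 - N/N_sat) / k = -(-5.001775) / 0.197 = 25.39 days

25.39


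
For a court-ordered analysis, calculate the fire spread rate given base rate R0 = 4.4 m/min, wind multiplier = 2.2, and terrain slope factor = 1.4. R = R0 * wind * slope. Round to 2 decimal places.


Fire spread rate calculation:
R = R0 * wind_factor * slope_factor
= 4.4 * 2.2 * 1.4
= 9.68 * 1.4
= 13.55 m/min

13.55
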